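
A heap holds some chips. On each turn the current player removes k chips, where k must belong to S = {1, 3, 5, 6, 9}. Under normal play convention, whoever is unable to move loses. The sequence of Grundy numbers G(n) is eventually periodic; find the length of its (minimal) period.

G(0) = 0
G(1) = mex{0} = 1
G(2) = mex{1} = 0
G(3) = mex{0,0} = 1
G(4) = mex{1,1} = 0
G(5) = mex{0,0,0} = 1
G(6) = mex{1,1,1,0} = 2
G(7) = mex{2,0,0,1} = 3
G(8) = mex{3,1,1,0} = 2
G(9) = mex{2,2,0,1,0} = 3
G(10) = mex{3,3,1,0,1} = 2
G(11) = mex{2,2,2,1,0} = 3
G(12) = mex{3,3,3,2,1} = 0
G(13) = mex{0,2,2,3,0} = 1
G(14) = mex{1,3,3,2,1} = 0
G(15) = mex{0,0,2,3,2} = 1
G(16) = mex{1,1,3,2,3} = 0
G(17) = mex{0,0,0,3,2} = 1
G(18) = mex{1,1,1,0,3} = 2
G(19) = mex{2,0,0,1,2} = 3
G(20) = mex{3,1,1,0,3} = 2
G(21) = mex{2,2,0,1,0} = 3
G(22) = mex{3,3,1,0,1} = 2
G(23) = mex{2,2,2,1,0} = 3
G(24) = mex{3,3,3,2,1} = 0
G(25) = mex{0,2,2,3,0} = 1
G(n+12) = G(n) holds for n = 0,…,8 (a full window of length max(S) = 9), so the sequence is purely periodic with period 12.

12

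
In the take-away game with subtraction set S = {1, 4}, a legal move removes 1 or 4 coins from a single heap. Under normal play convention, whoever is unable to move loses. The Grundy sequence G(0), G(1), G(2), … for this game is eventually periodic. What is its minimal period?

5

G(0) = 0
G(1) = mex{0} = 1
G(2) = mex{1} = 0
G(3) = mex{0} = 1
G(4) = mex{1,0} = 2
G(5) = mex{2,1} = 0
G(6) = mex{0,0} = 1
G(7) = mex{1,1} = 0
G(8) = mex{0,2} = 1
G(9) = mex{1,0} = 2
G(10) = mex{2,1} = 0
G(11) = mex{0,0} = 1
G(12) = mex{1,1} = 0
G(13) = mex{0,2} = 1
G(14) = mex{1,0} = 2
G(n+5) = G(n) holds for n = 0,…,3 (a full window of length max(S) = 4), so the sequence is purely periodic with period 5.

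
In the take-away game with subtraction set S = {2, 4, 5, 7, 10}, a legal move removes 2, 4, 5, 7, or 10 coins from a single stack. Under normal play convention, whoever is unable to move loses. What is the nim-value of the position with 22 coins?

2

n :  0  1  2  3  4  5  6  7  8  9 10 11 12 13 14 15 16 17 18 19 20 21 22
G :  0  0  1  1  2  2  3  3  4  0  5  1  0  2  1  0  2  1  0  2  1  0  2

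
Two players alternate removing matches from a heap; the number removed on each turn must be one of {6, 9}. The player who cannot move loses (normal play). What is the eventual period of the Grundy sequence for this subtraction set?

15

n :  0  1  2  3  4  5  6  7  8  9 10 11 12 13 14 15 16 17 18 19 20 21 22 23 24 25 26 27 28 29 30 31
G :  0  0  0  0  0  0  1  1  1  1  1  1  2  2  2  0  0  0  0  0  0  1  1  1  1  1  1  2  2  2  0  0
G(n+15) = G(n) holds for n = 0,…,8 (a full window of length max(S) = 9), so the sequence is purely periodic with period 15.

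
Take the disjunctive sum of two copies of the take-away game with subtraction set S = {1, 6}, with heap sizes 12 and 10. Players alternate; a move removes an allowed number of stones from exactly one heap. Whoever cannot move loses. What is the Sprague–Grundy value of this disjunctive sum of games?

0

All heaps use S = {1, 6}:
n :  0  1  2  3  4  5  6  7  8  9 10 11 12
G :  0  1  0  1  0  1  2  0  1  0  1  0  1
Heap A: G(12) = 1.
Heap B: G(10) = 1.
Combined Grundy value = 1 ⊕ 1 = 0.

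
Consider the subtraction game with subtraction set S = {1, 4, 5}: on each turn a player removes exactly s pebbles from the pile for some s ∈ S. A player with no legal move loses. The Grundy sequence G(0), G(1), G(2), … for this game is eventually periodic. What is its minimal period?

8

G(0) = 0
G(1) = mex{0} = 1
G(2) = mex{1} = 0
G(3) = mex{0} = 1
G(4) = mex{1,0} = 2
G(5) = mex{2,1,0} = 3
G(6) = mex{3,0,1} = 2
G(7) = mex{2,1,0} = 3
G(8) = mex{3,2,1} = 0
G(9) = mex{0,3,2} = 1
G(10) = mex{1,2,3} = 0
G(11) = mex{0,3,2} = 1
G(12) = mex{1,0,3} = 2
G(13) = mex{2,1,0} = 3
G(14) = mex{3,0,1} = 2
G(15) = mex{2,1,0} = 3
G(16) = mex{3,2,1} = 0
G(17) = mex{0,3,2} = 1
G(n+8) = G(n) holds for n = 0,…,4 (a full window of length max(S) = 5), so the sequence is purely periodic with period 8.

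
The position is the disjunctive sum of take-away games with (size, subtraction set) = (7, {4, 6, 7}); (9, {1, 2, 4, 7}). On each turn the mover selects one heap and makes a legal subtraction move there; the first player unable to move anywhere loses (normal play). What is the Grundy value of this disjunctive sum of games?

Heap A, S = {4, 6, 7}:
n : 0 1 2 3 4 5 6 7
G : 0 0 0 0 1 1 1 1
G_A(7) = 1.
Heap B, S = {1, 2, 4, 7}:
n : 0 1 2 3 4 5 6 7 8 9
G : 0 1 2 0 1 2 0 1 2 0
G_B(9) = 0.
Combined Grundy value = 1 ⊕ 0 = 1.

1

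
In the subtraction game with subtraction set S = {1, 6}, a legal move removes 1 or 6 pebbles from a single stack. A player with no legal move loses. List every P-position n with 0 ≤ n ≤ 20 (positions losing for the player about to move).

G(0) = 0
G(1) = mex{0} = 1
G(2) = mex{1} = 0
G(3) = mex{0} = 1
G(4) = mex{1} = 0
G(5) = mex{0} = 1
G(6) = mex{1,0} = 2
G(7) = mex{2,1} = 0
G(8) = mex{0,0} = 1
G(9) = mex{1,1} = 0
G(10) = mex{0,0} = 1
G(11) = mex{1,1} = 0
G(12) = mex{0,2} = 1
G(13) = mex{1,0} = 2
G(14) = mex{2,1} = 0
G(15) = mex{0,0} = 1
G(16) = mex{1,1} = 0
G(17) = mex{0,0} = 1
G(18) = mex{1,1} = 0
G(19) = mex{0,2} = 1
G(20) = mex{1,0} = 2
P-positions are exactly the n with G(n) = 0.

0, 2, 4, 7, 9, 11, 14, 16, 18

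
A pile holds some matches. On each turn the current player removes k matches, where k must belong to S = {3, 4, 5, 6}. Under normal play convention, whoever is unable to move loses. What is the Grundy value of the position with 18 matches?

G(0) = 0
G(1) = mex{} = 0
G(2) = mex{} = 0
G(3) = mex{0} = 1
G(4) = mex{0,0} = 1
G(5) = mex{0,0,0} = 1
G(6) = mex{1,0,0,0} = 2
G(7) = mex{1,1,0,0} = 2
G(8) = mex{1,1,1,0} = 2
G(9) = mex{2,1,1,1} = 0
G(10) = mex{2,2,1,1} = 0
G(11) = mex{2,2,2,1} = 0
G(12) = mex{0,2,2,2} = 1
G(13) = mex{0,0,2,2} = 1
G(14) = mex{0,0,0,2} = 1
G(15) = mex{1,0,0,0} = 2
G(16) = mex{1,1,0,0} = 2
G(17) = mex{1,1,1,0} = 2
G(18) = mex{2,1,1,1} = 0

0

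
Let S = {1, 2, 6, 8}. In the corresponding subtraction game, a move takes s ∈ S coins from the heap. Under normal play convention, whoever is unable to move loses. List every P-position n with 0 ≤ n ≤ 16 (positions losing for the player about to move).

0, 3, 7, 10, 14

G(0) = 0
G(1) = mex{0} = 1
G(2) = mex{1,0} = 2
G(3) = mex{2,1} = 0
G(4) = mex{0,2} = 1
G(5) = mex{1,0} = 2
G(6) = mex{2,1,0} = 3
G(7) = mex{3,2,1} = 0
G(8) = mex{0,3,2,0} = 1
G(9) = mex{1,0,0,1} = 2
G(10) = mex{2,1,1,2} = 0
G(11) = mex{0,2,2,0} = 1
G(12) = mex{1,0,3,1} = 2
G(13) = mex{2,1,0,2} = 3
G(14) = mex{3,2,1,3} = 0
G(15) = mex{0,3,2,0} = 1
G(16) = mex{1,0,0,1} = 2
P-positions are exactly the n with G(n) = 0.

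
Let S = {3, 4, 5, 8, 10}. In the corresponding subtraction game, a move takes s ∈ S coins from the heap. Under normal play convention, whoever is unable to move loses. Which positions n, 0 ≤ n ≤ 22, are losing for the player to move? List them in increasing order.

n :  0  1  2  3  4  5  6  7  8  9 10 11 12 13 14 15 16 17 18 19 20 21 22
G :  0  0  0  1  1  1  2  2  2  3  3  3  4  0  0  0  1  1  1  2  2  2  3
P-positions are exactly the n with G(n) = 0.

0, 1, 2, 13, 14, 15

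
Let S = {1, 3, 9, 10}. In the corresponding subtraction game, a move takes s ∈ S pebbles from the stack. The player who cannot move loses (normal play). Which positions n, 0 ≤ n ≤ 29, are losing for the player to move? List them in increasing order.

0, 2, 4, 6, 8, 19, 21, 23, 25, 27

G(0) = 0
G(1) = mex{0} = 1
G(2) = mex{1} = 0
G(3) = mex{0,0} = 1
G(4) = mex{1,1} = 0
G(5) = mex{0,0} = 1
G(6) = mex{1,1} = 0
G(7) = mex{0,0} = 1
G(8) = mex{1,1} = 0
G(9) = mex{0,0,0} = 1
G(10) = mex{1,1,1,0} = 2
G(11) = mex{2,0,0,1} = 3
G(12) = mex{3,1,1,0} = 2
G(13) = mex{2,2,0,1} = 3
G(14) = mex{3,3,1,0} = 2
G(15) = mex{2,2,0,1} = 3
G(16) = mex{3,3,1,0} = 2
G(17) = mex{2,2,0,1} = 3
G(18) = mex{3,3,1,0} = 2
G(19) = mex{2,2,2,1} = 0
G(20) = mex{0,3,3,2} = 1
G(21) = mex{1,2,2,3} = 0
G(22) = mex{0,0,3,2} = 1
G(23) = mex{1,1,2,3} = 0
G(24) = mex{0,0,3,2} = 1
G(25) = mex{1,1,2,3} = 0
G(26) = mex{0,0,3,2} = 1
G(27) = mex{1,1,2,3} = 0
G(28) = mex{0,0,0,2} = 1
G(29) = mex{1,1,1,0} = 2
P-positions are exactly the n with G(n) = 0.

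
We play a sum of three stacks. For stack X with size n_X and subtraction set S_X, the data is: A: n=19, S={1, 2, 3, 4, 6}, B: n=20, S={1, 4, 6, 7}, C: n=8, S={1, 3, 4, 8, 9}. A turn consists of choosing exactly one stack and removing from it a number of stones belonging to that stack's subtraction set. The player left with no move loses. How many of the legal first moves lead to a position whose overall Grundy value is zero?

Stack A, S = {1, 2, 3, 4, 6}:
G(0) = 0
G(1) = mex{0} = 1
G(2) = mex{1,0} = 2
G(3) = mex{2,1,0} = 3
G(4) = mex{3,2,1,0} = 4
G(5) = mex{4,3,2,1} = 0
G(6) = mex{0,4,3,2,0} = 1
G(7) = mex{1,0,4,3,1} = 2
G(8) = mex{2,1,0,4,2} = 3
G(9) = mex{3,2,1,0,3} = 4
G(10) = mex{4,3,2,1,4} = 0
G(11) = mex{0,4,3,2,0} = 1
G(12) = mex{1,0,4,3,1} = 2
G(13) = mex{2,1,0,4,2} = 3
G(14) = mex{3,2,1,0,3} = 4
G(15) = mex{4,3,2,1,4} = 0
G(16) = mex{0,4,3,2,0} = 1
G(17) = mex{1,0,4,3,1} = 2
G(18) = mex{2,1,0,4,2} = 3
G(19) = mex{3,2,1,0,3} = 4
G_A(19) = 4.
Stack B, S = {1, 4, 6, 7}:
G(0) = 0
G(1) = mex{0} = 1
G(2) = mex{1} = 0
G(3) = mex{0} = 1
G(4) = mex{1,0} = 2
G(5) = mex{2,1} = 0
G(6) = mex{0,0,0} = 1
G(7) = mex{1,1,1,0} = 2
G(8) = mex{2,2,0,1} = 3
G(9) = mex{3,0,1,0} = 2
G(10) = mex{2,1,2,1} = 0
G(11) = mex{0,2,0,2} = 1
G(12) = mex{1,3,1,0} = 2
G(13) = mex{2,2,2,1} = 0
G(14) = mex{0,0,3,2} = 1
G(15) = mex{1,1,2,3} = 0
G(16) = mex{0,2,0,2} = 1
G(17) = mex{1,0,1,0} = 2
G(18) = mex{2,1,2,1} = 0
G(19) = mex{0,0,0,2} = 1
G(20) = mex{1,1,1,0} = 2
G_B(20) = 2.
Stack C, S = {1, 3, 4, 8, 9}:
n : 0 1 2 3 4 5 6 7 8
G : 0 1 0 1 2 3 2 0 1
G_C(8) = 1.
Combined Grundy value = 4 ⊕ 2 ⊕ 1 = 7.
A winning move leaves total XOR = 0, i.e. changes one component's Grundy value g to g ⊕ X where X is the current total.
Stack A: need g' = 4⊕7 = 3. Options: 19−1→G=3, 19−2→G=2, 19−3→G=1, 19−4→G=0, 19−6→G=3. Hits: 2.
Stack B: need g' = 2⊕7 = 5. Options: 20−1→G=1, 20−4→G=1, 20−6→G=1, 20−7→G=0. Hits: 0.
Stack C: need g' = 1⊕7 = 6. Options: 8−1→G=0, 8−3→G=3, 8−4→G=2, 8−8→G=0. Hits: 0.

2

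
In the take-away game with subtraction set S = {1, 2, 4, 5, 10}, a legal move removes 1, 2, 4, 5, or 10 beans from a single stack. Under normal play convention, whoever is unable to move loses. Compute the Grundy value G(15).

G(0) = 0
G(1) = mex{0} = 1
G(2) = mex{1,0} = 2
G(3) = mex{2,1} = 0
G(4) = mex{0,2,0} = 1
G(5) = mex{1,0,1,0} = 2
G(6) = mex{2,1,2,1} = 0
G(7) = mex{0,2,0,2} = 1
G(8) = mex{1,0,1,0} = 2
G(9) = mex{2,1,2,1} = 0
G(10) = mex{0,2,0,2,0} = 1
G(11) = mex{1,0,1,0,1} = 2
G(12) = mex{2,1,2,1,2} = 0
G(13) = mex{0,2,0,2,0} = 1
G(14) = mex{1,0,1,0,1} = 2
G(15) = mex{2,1,2,1,2} = 0

0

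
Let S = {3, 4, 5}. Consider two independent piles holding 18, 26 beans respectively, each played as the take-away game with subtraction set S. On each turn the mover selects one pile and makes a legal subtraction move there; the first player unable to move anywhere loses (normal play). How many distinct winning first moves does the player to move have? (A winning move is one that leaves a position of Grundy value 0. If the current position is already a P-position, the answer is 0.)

0

All piles use S = {3, 4, 5}:
n :  0  1  2  3  4  5  6  7  8  9 10 11 12 13 14 15 16 17 18 19 20 21 22 23 24 25 26
G :  0  0  0  1  1  1  2  2  0  0  0  1  1  1  2  2  0  0  0  1  1  1  2  2  0  0  0
Pile A: G(18) = 0.
Pile B: G(26) = 0.
Combined Grundy value = 0 ⊕ 0 = 0.
A winning move leaves total XOR = 0, i.e. changes one component's Grundy value g to g ⊕ X where X is the current total.
Pile A: target g' = 0⊕0 = 0, but every legal move changes the Grundy value (mex property), so 0 moves.
Pile B: target g' = 0⊕0 = 0, but every legal move changes the Grundy value (mex property), so 0 moves.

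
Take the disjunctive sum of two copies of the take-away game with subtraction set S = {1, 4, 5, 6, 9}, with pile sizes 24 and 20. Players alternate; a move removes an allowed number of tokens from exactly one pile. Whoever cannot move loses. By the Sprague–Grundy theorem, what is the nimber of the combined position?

2

All piles use S = {1, 4, 5, 6, 9}:
G(0) = 0
G(1) = mex{0} = 1
G(2) = mex{1} = 0
G(3) = mex{0} = 1
G(4) = mex{1,0} = 2
G(5) = mex{2,1,0} = 3
G(6) = mex{3,0,1,0} = 2
G(7) = mex{2,1,0,1} = 3
G(8) = mex{3,2,1,0} = 4
G(9) = mex{4,3,2,1,0} = 5
G(10) = mex{5,2,3,2,1} = 0
G(11) = mex{0,3,2,3,0} = 1
G(12) = mex{1,4,3,2,1} = 0
G(13) = mex{0,5,4,3,2} = 1
G(14) = mex{1,0,5,4,3} = 2
G(15) = mex{2,1,0,5,2} = 3
G(16) = mex{3,0,1,0,3} = 2
G(17) = mex{2,1,0,1,4} = 3
G(18) = mex{3,2,1,0,5} = 4
G(19) = mex{4,3,2,1,0} = 5
G(20) = mex{5,2,3,2,1} = 0
G(21) = mex{0,3,2,3,0} = 1
G(22) = mex{1,4,3,2,1} = 0
G(23) = mex{0,5,4,3,2} = 1
G(24) = mex{1,0,5,4,3} = 2
Pile A: G(24) = 2.
Pile B: G(20) = 0.
Combined Grundy value = 2 ⊕ 0 = 2.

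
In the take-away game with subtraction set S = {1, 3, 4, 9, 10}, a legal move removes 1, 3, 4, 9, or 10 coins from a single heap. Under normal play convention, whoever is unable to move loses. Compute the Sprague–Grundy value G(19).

G(0) = 0
G(1) = mex{0} = 1
G(2) = mex{1} = 0
G(3) = mex{0,0} = 1
G(4) = mex{1,1,0} = 2
G(5) = mex{2,0,1} = 3
G(6) = mex{3,1,0} = 2
G(7) = mex{2,2,1} = 0
G(8) = mex{0,3,2} = 1
G(9) = mex{1,2,3,0} = 4
G(10) = mex{4,0,2,1,0} = 3
G(11) = mex{3,1,0,0,1} = 2
G(12) = mex{2,4,1,1,0} = 3
G(13) = mex{3,3,4,2,1} = 0
G(14) = mex{0,2,3,3,2} = 1
G(15) = mex{1,3,2,2,3} = 0
G(16) = mex{0,0,3,0,2} = 1
G(17) = mex{1,1,0,1,0} = 2
G(18) = mex{2,0,1,4,1} = 3
G(19) = mex{3,1,0,3,4} = 2

2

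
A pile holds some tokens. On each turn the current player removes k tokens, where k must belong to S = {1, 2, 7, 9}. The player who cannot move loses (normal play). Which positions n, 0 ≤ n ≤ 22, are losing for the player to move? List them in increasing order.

n :  0  1  2  3  4  5  6  7  8  9 10 11 12 13 14 15 16 17 18 19 20 21 22
G :  0  1  2  0  1  2  0  1  2  3  4  0  1  2  0  1  2  0  1  2  3  4  0
P-positions are exactly the n with G(n) = 0.

0, 3, 6, 11, 14, 17, 22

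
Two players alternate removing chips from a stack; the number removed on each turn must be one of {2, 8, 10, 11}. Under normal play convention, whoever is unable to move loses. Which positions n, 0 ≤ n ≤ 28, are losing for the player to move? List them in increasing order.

0, 1, 4, 5, 17, 18, 21, 22

G(0) = 0
G(1) = mex{} = 0
G(2) = mex{0} = 1
G(3) = mex{0} = 1
G(4) = mex{1} = 0
G(5) = mex{1} = 0
G(6) = mex{0} = 1
G(7) = mex{0} = 1
G(8) = mex{1,0} = 2
G(9) = mex{1,0} = 2
G(10) = mex{2,1,0} = 3
G(11) = mex{2,1,0,0} = 3
G(12) = mex{3,0,1,0} = 2
G(13) = mex{3,0,1,1} = 2
G(14) = mex{2,1,0,1} = 3
G(15) = mex{2,1,0,0} = 3
G(16) = mex{3,2,1,0} = 4
G(17) = mex{3,2,1,1} = 0
G(18) = mex{4,3,2,1} = 0
G(19) = mex{0,3,2,2} = 1
G(20) = mex{0,2,3,2} = 1
G(21) = mex{1,2,3,3} = 0
G(22) = mex{1,3,2,3} = 0
G(23) = mex{0,3,2,2} = 1
G(24) = mex{0,4,3,2} = 1
G(25) = mex{1,0,3,3} = 2
G(26) = mex{1,0,4,3} = 2
G(27) = mex{2,1,0,4} = 3
G(28) = mex{2,1,0,0} = 3
P-positions are exactly the n with G(n) = 0.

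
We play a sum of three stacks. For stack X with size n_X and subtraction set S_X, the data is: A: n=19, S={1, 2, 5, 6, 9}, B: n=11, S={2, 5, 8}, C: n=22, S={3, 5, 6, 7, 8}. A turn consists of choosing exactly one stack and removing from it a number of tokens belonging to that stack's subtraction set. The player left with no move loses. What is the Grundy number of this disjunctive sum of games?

Stack A, S = {1, 2, 5, 6, 9}:
n :  0  1  2  3  4  5  6  7  8  9 10 11 12 13 14 15 16 17 18 19
G :  0  1  2  0  1  2  3  0  1  2  0  1  2  3  0  1  2  0  1  2
G_A(19) = 2.
Stack B, S = {2, 5, 8}:
G(0) = 0
G(1) = mex{} = 0
G(2) = mex{0} = 1
G(3) = mex{0} = 1
G(4) = mex{1} = 0
G(5) = mex{1,0} = 2
G(6) = mex{0,0} = 1
G(7) = mex{2,1} = 0
G(8) = mex{1,1,0} = 2
G(9) = mex{0,0,0} = 1
G(10) = mex{2,2,1} = 0
G(11) = mex{1,1,1} = 0
G_B(11) = 0.
Stack C, S = {3, 5, 6, 7, 8}:
G(0) = 0
G(1) = mex{} = 0
G(2) = mex{} = 0
G(3) = mex{0} = 1
G(4) = mex{0} = 1
G(5) = mex{0,0} = 1
G(6) = mex{1,0,0} = 2
G(7) = mex{1,0,0,0} = 2
G(8) = mex{1,1,0,0,0} = 2
G(9) = mex{2,1,1,0,0} = 3
G(10) = mex{2,1,1,1,0} = 3
G(11) = mex{2,2,1,1,1} = 0
G(12) = mex{3,2,2,1,1} = 0
G(13) = mex{3,2,2,2,1} = 0
G(14) = mex{0,3,2,2,2} = 1
G(15) = mex{0,3,3,2,2} = 1
G(16) = mex{0,0,3,3,2} = 1
G(17) = mex{1,0,0,3,3} = 2
G(18) = mex{1,0,0,0,3} = 2
G(19) = mex{1,1,0,0,0} = 2
G(20) = mex{2,1,1,0,0} = 3
G(21) = mex{2,1,1,1,0} = 3
G(22) = mex{2,2,1,1,1} = 0
G_C(22) = 0.
Combined Grundy value = 2 ⊕ 0 ⊕ 0 = 2.

2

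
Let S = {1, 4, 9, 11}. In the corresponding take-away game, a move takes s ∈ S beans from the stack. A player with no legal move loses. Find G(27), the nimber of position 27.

0

n :  0  1  2  3  4  5  6  7  8  9 10 11 12 13 14 15 16 17 18 19 20 21 22 23 24 25 26 27
G :  0  1  0  1  2  0  1  0  1  2  0  1  0  1  2  0  1  0  1  2  0  1  0  1  2  0  1  0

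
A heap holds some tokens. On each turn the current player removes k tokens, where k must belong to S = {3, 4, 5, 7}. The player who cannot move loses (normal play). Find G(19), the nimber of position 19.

3

G(0) = 0
G(1) = mex{} = 0
G(2) = mex{} = 0
G(3) = mex{0} = 1
G(4) = mex{0,0} = 1
G(5) = mex{0,0,0} = 1
G(6) = mex{1,0,0} = 2
G(7) = mex{1,1,0,0} = 2
G(8) = mex{1,1,1,0} = 2
G(9) = mex{2,1,1,0} = 3
G(10) = mex{2,2,1,1} = 0
G(11) = mex{2,2,2,1} = 0
G(12) = mex{3,2,2,1} = 0
G(13) = mex{0,3,2,2} = 1
G(14) = mex{0,0,3,2} = 1
G(15) = mex{0,0,0,2} = 1
G(16) = mex{1,0,0,3} = 2
G(17) = mex{1,1,0,0} = 2
G(18) = mex{1,1,1,0} = 2
G(19) = mex{2,1,1,0} = 3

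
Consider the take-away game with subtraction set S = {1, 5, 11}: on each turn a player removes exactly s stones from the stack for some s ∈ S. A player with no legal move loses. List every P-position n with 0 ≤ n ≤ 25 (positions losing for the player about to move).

0, 2, 4, 6, 8, 10, 12, 14, 16, 18, 20, 22, 24

G(0) = 0
G(1) = mex{0} = 1
G(2) = mex{1} = 0
G(3) = mex{0} = 1
G(4) = mex{1} = 0
G(5) = mex{0,0} = 1
G(6) = mex{1,1} = 0
G(7) = mex{0,0} = 1
G(8) = mex{1,1} = 0
G(9) = mex{0,0} = 1
G(10) = mex{1,1} = 0
G(11) = mex{0,0,0} = 1
G(12) = mex{1,1,1} = 0
G(13) = mex{0,0,0} = 1
G(14) = mex{1,1,1} = 0
G(15) = mex{0,0,0} = 1
G(16) = mex{1,1,1} = 0
G(17) = mex{0,0,0} = 1
G(18) = mex{1,1,1} = 0
G(19) = mex{0,0,0} = 1
G(20) = mex{1,1,1} = 0
G(21) = mex{0,0,0} = 1
G(22) = mex{1,1,1} = 0
G(23) = mex{0,0,0} = 1
G(24) = mex{1,1,1} = 0
G(25) = mex{0,0,0} = 1
P-positions are exactly the n with G(n) = 0.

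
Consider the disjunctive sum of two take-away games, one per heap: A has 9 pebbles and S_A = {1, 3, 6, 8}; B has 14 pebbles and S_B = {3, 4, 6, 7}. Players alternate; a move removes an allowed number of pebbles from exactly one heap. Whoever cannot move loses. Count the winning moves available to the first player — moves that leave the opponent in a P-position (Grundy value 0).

4

Heap A, S = {1, 3, 6, 8}:
n : 0 1 2 3 4 5 6 7 8 9
G : 0 1 0 1 0 1 2 3 2 0
G_A(9) = 0.
Heap B, S = {3, 4, 6, 7}:
n :  0  1  2  3  4  5  6  7  8  9 10 11 12 13 14
G :  0  0  0  1  1  1  2  2  2  3  0  0  0  1  1
G_B(14) = 1.
Combined Grundy value = 0 ⊕ 1 = 1.
A winning move leaves total XOR = 0, i.e. changes one component's Grundy value g to g ⊕ X where X is the current total.
Heap A: need g' = 0⊕1 = 1. Options: 9−1→G=2, 9−3→G=2, 9−6→G=1, 9−8→G=1. Hits: 2.
Heap B: need g' = 1⊕1 = 0. Options: 14−3→G=0, 14−4→G=0, 14−6→G=2, 14−7→G=2. Hits: 2.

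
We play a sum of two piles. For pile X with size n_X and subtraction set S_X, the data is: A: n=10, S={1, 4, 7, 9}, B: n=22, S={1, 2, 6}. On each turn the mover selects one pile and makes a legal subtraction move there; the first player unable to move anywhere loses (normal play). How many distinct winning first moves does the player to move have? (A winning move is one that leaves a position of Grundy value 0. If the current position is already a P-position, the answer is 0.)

5

Pile A, S = {1, 4, 7, 9}:
n :  0  1  2  3  4  5  6  7  8  9 10
G :  0  1  0  1  2  0  1  2  0  1  0
G_A(10) = 0.
Pile B, S = {1, 2, 6}:
G(0) = 0
G(1) = mex{0} = 1
G(2) = mex{1,0} = 2
G(3) = mex{2,1} = 0
G(4) = mex{0,2} = 1
G(5) = mex{1,0} = 2
G(6) = mex{2,1,0} = 3
G(7) = mex{3,2,1} = 0
G(8) = mex{0,3,2} = 1
G(9) = mex{1,0,0} = 2
G(10) = mex{2,1,1} = 0
G(11) = mex{0,2,2} = 1
G(12) = mex{1,0,3} = 2
G(13) = mex{2,1,0} = 3
G(14) = mex{3,2,1} = 0
G(15) = mex{0,3,2} = 1
G(16) = mex{1,0,0} = 2
G(17) = mex{2,1,1} = 0
G(18) = mex{0,2,2} = 1
G(19) = mex{1,0,3} = 2
G(20) = mex{2,1,0} = 3
G(21) = mex{3,2,1} = 0
G(22) = mex{0,3,2} = 1
G_B(22) = 1.
Combined Grundy value = 0 ⊕ 1 = 1.
A winning move leaves total XOR = 0, i.e. changes one component's Grundy value g to g ⊕ X where X is the current total.
Pile A: need g' = 0⊕1 = 1. Options: 10−1→G=1, 10−4→G=1, 10−7→G=1, 10−9→G=1. Hits: 4.
Pile B: need g' = 1⊕1 = 0. Options: 22−1→G=0, 22−2→G=3, 22−6→G=2. Hits: 1.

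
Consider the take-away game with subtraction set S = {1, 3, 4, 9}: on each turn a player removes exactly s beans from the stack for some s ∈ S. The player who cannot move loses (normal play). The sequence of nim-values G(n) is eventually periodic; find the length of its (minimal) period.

12

G(0) = 0
G(1) = mex{0} = 1
G(2) = mex{1} = 0
G(3) = mex{0,0} = 1
G(4) = mex{1,1,0} = 2
G(5) = mex{2,0,1} = 3
G(6) = mex{3,1,0} = 2
G(7) = mex{2,2,1} = 0
G(8) = mex{0,3,2} = 1
G(9) = mex{1,2,3,0} = 4
G(10) = mex{4,0,2,1} = 3
G(11) = mex{3,1,0,0} = 2
G(12) = mex{2,4,1,1} = 0
G(13) = mex{0,3,4,2} = 1
G(14) = mex{1,2,3,3} = 0
G(15) = mex{0,0,2,2} = 1
G(16) = mex{1,1,0,0} = 2
G(17) = mex{2,0,1,1} = 3
G(18) = mex{3,1,0,4} = 2
G(19) = mex{2,2,1,3} = 0
G(20) = mex{0,3,2,2} = 1
G(21) = mex{1,2,3,0} = 4
G(22) = mex{4,0,2,1} = 3
G(23) = mex{3,1,0,0} = 2
G(24) = mex{2,4,1,1} = 0
G(25) = mex{0,3,4,2} = 1
G(n+12) = G(n) holds for n = 0,…,8 (a full window of length max(S) = 9), so the sequence is purely periodic with period 12.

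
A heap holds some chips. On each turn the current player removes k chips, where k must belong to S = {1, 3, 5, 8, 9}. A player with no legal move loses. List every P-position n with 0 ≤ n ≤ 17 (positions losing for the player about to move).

0, 2, 4, 6, 16

G(0) = 0
G(1) = mex{0} = 1
G(2) = mex{1} = 0
G(3) = mex{0,0} = 1
G(4) = mex{1,1} = 0
G(5) = mex{0,0,0} = 1
G(6) = mex{1,1,1} = 0
G(7) = mex{0,0,0} = 1
G(8) = mex{1,1,1,0} = 2
G(9) = mex{2,0,0,1,0} = 3
G(10) = mex{3,1,1,0,1} = 2
G(11) = mex{2,2,0,1,0} = 3
G(12) = mex{3,3,1,0,1} = 2
G(13) = mex{2,2,2,1,0} = 3
G(14) = mex{3,3,3,0,1} = 2
G(15) = mex{2,2,2,1,0} = 3
G(16) = mex{3,3,3,2,1} = 0
G(17) = mex{0,2,2,3,2} = 1
P-positions are exactly the n with G(n) = 0.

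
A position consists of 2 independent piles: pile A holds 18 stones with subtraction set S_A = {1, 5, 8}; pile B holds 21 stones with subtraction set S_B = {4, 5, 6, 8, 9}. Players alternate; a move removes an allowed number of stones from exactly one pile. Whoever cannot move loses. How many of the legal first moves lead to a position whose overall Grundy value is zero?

2

Pile A, S = {1, 5, 8}:
n :  0  1  2  3  4  5  6  7  8  9 10 11 12 13 14 15 16 17 18
G :  0  1  0  1  0  1  0  1  2  3  2  3  2  0  1  0  1  0  1
G_A(18) = 1.
Pile B, S = {4, 5, 6, 8, 9}:
G(0) = 0
G(1) = mex{} = 0
G(2) = mex{} = 0
G(3) = mex{} = 0
G(4) = mex{0} = 1
G(5) = mex{0,0} = 1
G(6) = mex{0,0,0} = 1
G(7) = mex{0,0,0} = 1
G(8) = mex{1,0,0,0} = 2
G(9) = mex{1,1,0,0,0} = 2
G(10) = mex{1,1,1,0,0} = 2
G(11) = mex{1,1,1,0,0} = 2
G(12) = mex{2,1,1,1,0} = 3
G(13) = mex{2,2,1,1,1} = 0
G(14) = mex{2,2,2,1,1} = 0
G(15) = mex{2,2,2,1,1} = 0
G(16) = mex{3,2,2,2,1} = 0
G(17) = mex{0,3,2,2,2} = 1
G(18) = mex{0,0,3,2,2} = 1
G(19) = mex{0,0,0,2,2} = 1
G(20) = mex{0,0,0,3,2} = 1
G(21) = mex{1,0,0,0,3} = 2
G_B(21) = 2.
Combined Grundy value = 1 ⊕ 2 = 3.
A winning move leaves total XOR = 0, i.e. changes one component's Grundy value g to g ⊕ X where X is the current total.
Pile A: need g' = 1⊕3 = 2. Options: 18−1→G=0, 18−5→G=0, 18−8→G=2. Hits: 1.
Pile B: need g' = 2⊕3 = 1. Options: 21−4→G=1, 21−5→G=0, 21−6→G=0, 21−8→G=0, 21−9→G=3. Hits: 1.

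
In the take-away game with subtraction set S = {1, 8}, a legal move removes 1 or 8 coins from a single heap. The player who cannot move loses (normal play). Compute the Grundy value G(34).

G(0) = 0
G(1) = mex{0} = 1
G(2) = mex{1} = 0
G(3) = mex{0} = 1
G(4) = mex{1} = 0
G(5) = mex{0} = 1
G(6) = mex{1} = 0
G(7) = mex{0} = 1
G(8) = mex{1,0} = 2
G(9) = mex{2,1} = 0
G(10) = mex{0,0} = 1
G(11) = mex{1,1} = 0
G(12) = mex{0,0} = 1
G(13) = mex{1,1} = 0
G(14) = mex{0,0} = 1
G(15) = mex{1,1} = 0
G(16) = mex{0,2} = 1
G(17) = mex{1,0} = 2
G(18) = mex{2,1} = 0
G(19) = mex{0,0} = 1
G(20) = mex{1,1} = 0
G(21) = mex{0,0} = 1
G(22) = mex{1,1} = 0
G(23) = mex{0,0} = 1
G(24) = mex{1,1} = 0
G(25) = mex{0,2} = 1
G(26) = mex{1,0} = 2
G(27) = mex{2,1} = 0
G(28) = mex{0,0} = 1
G(29) = mex{1,1} = 0
G(30) = mex{0,0} = 1
G(31) = mex{1,1} = 0
G(32) = mex{0,0} = 1
G(33) = mex{1,1} = 0
G(34) = mex{0,2} = 1

1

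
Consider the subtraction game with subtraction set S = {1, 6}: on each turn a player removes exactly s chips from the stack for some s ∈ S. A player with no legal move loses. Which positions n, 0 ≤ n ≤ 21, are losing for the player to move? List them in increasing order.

0, 2, 4, 7, 9, 11, 14, 16, 18, 21

n :  0  1  2  3  4  5  6  7  8  9 10 11 12 13 14 15 16 17 18 19 20 21
G :  0  1  0  1  0  1  2  0  1  0  1  0  1  2  0  1  0  1  0  1  2  0
P-positions are exactly the n with G(n) = 0.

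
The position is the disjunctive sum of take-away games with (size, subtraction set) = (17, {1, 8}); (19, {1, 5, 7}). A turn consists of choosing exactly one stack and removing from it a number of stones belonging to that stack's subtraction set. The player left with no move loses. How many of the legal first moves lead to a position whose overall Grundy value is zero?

Stack A, S = {1, 8}:
G(0) = 0
G(1) = mex{0} = 1
G(2) = mex{1} = 0
G(3) = mex{0} = 1
G(4) = mex{1} = 0
G(5) = mex{0} = 1
G(6) = mex{1} = 0
G(7) = mex{0} = 1
G(8) = mex{1,0} = 2
G(9) = mex{2,1} = 0
G(10) = mex{0,0} = 1
G(11) = mex{1,1} = 0
G(12) = mex{0,0} = 1
G(13) = mex{1,1} = 0
G(14) = mex{0,0} = 1
G(15) = mex{1,1} = 0
G(16) = mex{0,2} = 1
G(17) = mex{1,0} = 2
G_A(17) = 2.
Stack B, S = {1, 5, 7}:
n :  0  1  2  3  4  5  6  7  8  9 10 11 12 13 14 15 16 17 18 19
G :  0  1  0  1  0  1  0  1  0  1  0  1  0  1  0  1  0  1  0  1
G_B(19) = 1.
Combined Grundy value = 2 ⊕ 1 = 3.
A winning move leaves total XOR = 0, i.e. changes one component's Grundy value g to g ⊕ X where X is the current total.
Stack A: need g' = 2⊕3 = 1. Options: 17−1→G=1, 17−8→G=0. Hits: 1.
Stack B: need g' = 1⊕3 = 2. Options: 19−1→G=0, 19−5→G=0, 19−7→G=0. Hits: 0.

1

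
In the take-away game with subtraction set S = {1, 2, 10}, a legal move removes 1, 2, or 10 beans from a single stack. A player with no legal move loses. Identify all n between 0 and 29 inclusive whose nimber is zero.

0, 3, 6, 9, 12, 15, 18, 21, 24, 27

G(0) = 0
G(1) = mex{0} = 1
G(2) = mex{1,0} = 2
G(3) = mex{2,1} = 0
G(4) = mex{0,2} = 1
G(5) = mex{1,0} = 2
G(6) = mex{2,1} = 0
G(7) = mex{0,2} = 1
G(8) = mex{1,0} = 2
G(9) = mex{2,1} = 0
G(10) = mex{0,2,0} = 1
G(11) = mex{1,0,1} = 2
G(12) = mex{2,1,2} = 0
G(13) = mex{0,2,0} = 1
G(14) = mex{1,0,1} = 2
G(15) = mex{2,1,2} = 0
G(16) = mex{0,2,0} = 1
G(17) = mex{1,0,1} = 2
G(18) = mex{2,1,2} = 0
G(19) = mex{0,2,0} = 1
G(20) = mex{1,0,1} = 2
G(21) = mex{2,1,2} = 0
G(22) = mex{0,2,0} = 1
G(23) = mex{1,0,1} = 2
G(24) = mex{2,1,2} = 0
G(25) = mex{0,2,0} = 1
G(26) = mex{1,0,1} = 2
G(27) = mex{2,1,2} = 0
G(28) = mex{0,2,0} = 1
G(29) = mex{1,0,1} = 2
P-positions are exactly the n with G(n) = 0.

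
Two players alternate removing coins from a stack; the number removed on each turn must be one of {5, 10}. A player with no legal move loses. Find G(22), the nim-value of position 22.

G(0) = 0
G(1) = mex{} = 0
G(2) = mex{} = 0
G(3) = mex{} = 0
G(4) = mex{} = 0
G(5) = mex{0} = 1
G(6) = mex{0} = 1
G(7) = mex{0} = 1
G(8) = mex{0} = 1
G(9) = mex{0} = 1
G(10) = mex{1,0} = 2
G(11) = mex{1,0} = 2
G(12) = mex{1,0} = 2
G(13) = mex{1,0} = 2
G(14) = mex{1,0} = 2
G(15) = mex{2,1} = 0
G(16) = mex{2,1} = 0
G(17) = mex{2,1} = 0
G(18) = mex{2,1} = 0
G(19) = mex{2,1} = 0
G(20) = mex{0,2} = 1
G(21) = mex{0,2} = 1
G(22) = mex{0,2} = 1

1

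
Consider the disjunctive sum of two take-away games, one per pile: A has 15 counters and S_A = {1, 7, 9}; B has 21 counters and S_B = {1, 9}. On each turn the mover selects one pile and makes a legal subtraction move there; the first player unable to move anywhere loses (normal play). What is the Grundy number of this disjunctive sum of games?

Pile A, S = {1, 7, 9}:
n :  0  1  2  3  4  5  6  7  8  9 10 11 12 13 14 15
G :  0  1  0  1  0  1  0  1  0  1  0  1  0  1  0  1
G_A(15) = 1.
Pile B, S = {1, 9}:
n :  0  1  2  3  4  5  6  7  8  9 10 11 12 13 14 15 16 17 18 19 20 21
G :  0  1  0  1  0  1  0  1  0  1  0  1  0  1  0  1  0  1  0  1  0  1
G_B(21) = 1.
Combined Grundy value = 1 ⊕ 1 = 0.

0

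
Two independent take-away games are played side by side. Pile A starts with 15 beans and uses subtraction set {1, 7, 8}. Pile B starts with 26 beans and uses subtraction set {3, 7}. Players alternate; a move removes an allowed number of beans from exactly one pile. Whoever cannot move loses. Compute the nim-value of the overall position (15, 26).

0

Pile A, S = {1, 7, 8}:
G(0) = 0
G(1) = mex{0} = 1
G(2) = mex{1} = 0
G(3) = mex{0} = 1
G(4) = mex{1} = 0
G(5) = mex{0} = 1
G(6) = mex{1} = 0
G(7) = mex{0,0} = 1
G(8) = mex{1,1,0} = 2
G(9) = mex{2,0,1} = 3
G(10) = mex{3,1,0} = 2
G(11) = mex{2,0,1} = 3
G(12) = mex{3,1,0} = 2
G(13) = mex{2,0,1} = 3
G(14) = mex{3,1,0} = 2
G(15) = mex{2,2,1} = 0
G_A(15) = 0.
Pile B, S = {3, 7}:
G(0) = 0
G(1) = mex{} = 0
G(2) = mex{} = 0
G(3) = mex{0} = 1
G(4) = mex{0} = 1
G(5) = mex{0} = 1
G(6) = mex{1} = 0
G(7) = mex{1,0} = 2
G(8) = mex{1,0} = 2
G(9) = mex{0,0} = 1
G(10) = mex{2,1} = 0
G(11) = mex{2,1} = 0
G(12) = mex{1,1} = 0
G(13) = mex{0,0} = 1
G(14) = mex{0,2} = 1
G(15) = mex{0,2} = 1
G(16) = mex{1,1} = 0
G(17) = mex{1,0} = 2
G(18) = mex{1,0} = 2
G(19) = mex{0,0} = 1
G(20) = mex{2,1} = 0
G(21) = mex{2,1} = 0
G(22) = mex{1,1} = 0
G(23) = mex{0,0} = 1
G(24) = mex{0,2} = 1
G(25) = mex{0,2} = 1
G(26) = mex{1,1} = 0
G_B(26) = 0.
Combined Grundy value = 0 ⊕ 0 = 0.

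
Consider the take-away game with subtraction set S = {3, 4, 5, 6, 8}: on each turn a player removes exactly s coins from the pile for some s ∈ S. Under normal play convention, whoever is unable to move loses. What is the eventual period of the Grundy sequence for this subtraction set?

n :  0  1  2  3  4  5  6  7  8  9 10 11 12 13 14 15 16 17 18 19 20 21 22 23
G :  0  0  0  1  1  1  2  2  2  3  3  0  0  0  1  1  1  2  2  2  3  3  0  0
G(n+11) = G(n) holds for n = 0,…,7 (a full window of length max(S) = 8), so the sequence is purely periodic with period 11.

11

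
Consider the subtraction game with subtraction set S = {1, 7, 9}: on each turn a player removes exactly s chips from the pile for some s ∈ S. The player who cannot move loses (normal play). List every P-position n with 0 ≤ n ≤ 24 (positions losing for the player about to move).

n :  0  1  2  3  4  5  6  7  8  9 10 11 12 13 14 15 16 17 18 19 20 21 22 23 24
G :  0  1  0  1  0  1  0  1  0  1  0  1  0  1  0  1  0  1  0  1  0  1  0  1  0
P-positions are exactly the n with G(n) = 0.

0, 2, 4, 6, 8, 10, 12, 14, 16, 18, 20, 22, 24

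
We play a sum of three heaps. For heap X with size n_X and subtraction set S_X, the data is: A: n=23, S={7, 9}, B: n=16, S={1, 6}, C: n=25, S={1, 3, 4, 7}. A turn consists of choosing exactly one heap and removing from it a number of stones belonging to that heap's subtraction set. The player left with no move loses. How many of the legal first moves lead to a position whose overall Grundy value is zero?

Heap A, S = {7, 9}:
G(0) = 0
G(1) = mex{} = 0
G(2) = mex{} = 0
G(3) = mex{} = 0
G(4) = mex{} = 0
G(5) = mex{} = 0
G(6) = mex{} = 0
G(7) = mex{0} = 1
G(8) = mex{0} = 1
G(9) = mex{0,0} = 1
G(10) = mex{0,0} = 1
G(11) = mex{0,0} = 1
G(12) = mex{0,0} = 1
G(13) = mex{0,0} = 1
G(14) = mex{1,0} = 2
G(15) = mex{1,0} = 2
G(16) = mex{1,1} = 0
G(17) = mex{1,1} = 0
G(18) = mex{1,1} = 0
G(19) = mex{1,1} = 0
G(20) = mex{1,1} = 0
G(21) = mex{2,1} = 0
G(22) = mex{2,1} = 0
G(23) = mex{0,2} = 1
G_A(23) = 1.
Heap B, S = {1, 6}:
G(0) = 0
G(1) = mex{0} = 1
G(2) = mex{1} = 0
G(3) = mex{0} = 1
G(4) = mex{1} = 0
G(5) = mex{0} = 1
G(6) = mex{1,0} = 2
G(7) = mex{2,1} = 0
G(8) = mex{0,0} = 1
G(9) = mex{1,1} = 0
G(10) = mex{0,0} = 1
G(11) = mex{1,1} = 0
G(12) = mex{0,2} = 1
G(13) = mex{1,0} = 2
G(14) = mex{2,1} = 0
G(15) = mex{0,0} = 1
G(16) = mex{1,1} = 0
G_B(16) = 0.
Heap C, S = {1, 3, 4, 7}:
G(0) = 0
G(1) = mex{0} = 1
G(2) = mex{1} = 0
G(3) = mex{0,0} = 1
G(4) = mex{1,1,0} = 2
G(5) = mex{2,0,1} = 3
G(6) = mex{3,1,0} = 2
G(7) = mex{2,2,1,0} = 3
G(8) = mex{3,3,2,1} = 0
G(9) = mex{0,2,3,0} = 1
G(10) = mex{1,3,2,1} = 0
G(11) = mex{0,0,3,2} = 1
G(12) = mex{1,1,0,3} = 2
G(13) = mex{2,0,1,2} = 3
G(14) = mex{3,1,0,3} = 2
G(15) = mex{2,2,1,0} = 3
G(16) = mex{3,3,2,1} = 0
G(17) = mex{0,2,3,0} = 1
G(18) = mex{1,3,2,1} = 0
G(19) = mex{0,0,3,2} = 1
G(20) = mex{1,1,0,3} = 2
G(21) = mex{2,0,1,2} = 3
G(22) = mex{3,1,0,3} = 2
G(23) = mex{2,2,1,0} = 3
G(24) = mex{3,3,2,1} = 0
G(25) = mex{0,2,3,0} = 1
G_C(25) = 1.
Combined Grundy value = 1 ⊕ 0 ⊕ 1 = 0.
A winning move leaves total XOR = 0, i.e. changes one component's Grundy value g to g ⊕ X where X is the current total.
Heap A: target g' = 1⊕0 = 1, but every legal move changes the Grundy value (mex property), so 0 moves.
Heap B: target g' = 0⊕0 = 0, but every legal move changes the Grundy value (mex property), so 0 moves.
Heap C: target g' = 1⊕0 = 1, but every legal move changes the Grundy value (mex property), so 0 moves.

0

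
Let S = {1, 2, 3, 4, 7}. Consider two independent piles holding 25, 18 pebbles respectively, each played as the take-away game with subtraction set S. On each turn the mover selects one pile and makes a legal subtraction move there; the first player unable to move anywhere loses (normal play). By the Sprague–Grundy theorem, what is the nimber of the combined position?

3

All piles use S = {1, 2, 3, 4, 7}:
G(0) = 0
G(1) = mex{0} = 1
G(2) = mex{1,0} = 2
G(3) = mex{2,1,0} = 3
G(4) = mex{3,2,1,0} = 4
G(5) = mex{4,3,2,1} = 0
G(6) = mex{0,4,3,2} = 1
G(7) = mex{1,0,4,3,0} = 2
G(8) = mex{2,1,0,4,1} = 3
G(9) = mex{3,2,1,0,2} = 4
G(10) = mex{4,3,2,1,3} = 0
G(11) = mex{0,4,3,2,4} = 1
G(12) = mex{1,0,4,3,0} = 2
G(13) = mex{2,1,0,4,1} = 3
G(14) = mex{3,2,1,0,2} = 4
G(15) = mex{4,3,2,1,3} = 0
G(16) = mex{0,4,3,2,4} = 1
G(17) = mex{1,0,4,3,0} = 2
G(18) = mex{2,1,0,4,1} = 3
G(19) = mex{3,2,1,0,2} = 4
G(20) = mex{4,3,2,1,3} = 0
G(21) = mex{0,4,3,2,4} = 1
G(22) = mex{1,0,4,3,0} = 2
G(23) = mex{2,1,0,4,1} = 3
G(24) = mex{3,2,1,0,2} = 4
G(25) = mex{4,3,2,1,3} = 0
Pile A: G(25) = 0.
Pile B: G(18) = 3.
Combined Grundy value = 0 ⊕ 3 = 3.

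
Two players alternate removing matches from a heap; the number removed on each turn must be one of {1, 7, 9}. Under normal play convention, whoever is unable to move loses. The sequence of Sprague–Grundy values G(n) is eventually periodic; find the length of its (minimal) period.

2

n :  0  1  2  3  4  5  6  7  8  9 10 11 12 13 14
G :  0  1  0  1  0  1  0  1  0  1  0  1  0  1  0
G(n+2) = G(n) holds for n = 0,…,8 (a full window of length max(S) = 9), so the sequence is purely periodic with period 2.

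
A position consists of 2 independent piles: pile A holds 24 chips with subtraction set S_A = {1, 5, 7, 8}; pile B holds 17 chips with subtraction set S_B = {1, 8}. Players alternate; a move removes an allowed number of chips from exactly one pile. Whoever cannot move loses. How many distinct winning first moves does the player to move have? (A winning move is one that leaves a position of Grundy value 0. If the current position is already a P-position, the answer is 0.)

Pile A, S = {1, 5, 7, 8}:
n :  0  1  2  3  4  5  6  7  8  9 10 11 12 13 14 15 16 17 18 19 20 21 22 23 24
G :  0  1  0  1  0  1  0  1  2  3  2  3  2  3  2  0  1  0  1  0  1  0  1  2  3
G_A(24) = 3.
Pile B, S = {1, 8}:
G(0) = 0
G(1) = mex{0} = 1
G(2) = mex{1} = 0
G(3) = mex{0} = 1
G(4) = mex{1} = 0
G(5) = mex{0} = 1
G(6) = mex{1} = 0
G(7) = mex{0} = 1
G(8) = mex{1,0} = 2
G(9) = mex{2,1} = 0
G(10) = mex{0,0} = 1
G(11) = mex{1,1} = 0
G(12) = mex{0,0} = 1
G(13) = mex{1,1} = 0
G(14) = mex{0,0} = 1
G(15) = mex{1,1} = 0
G(16) = mex{0,2} = 1
G(17) = mex{1,0} = 2
G_B(17) = 2.
Combined Grundy value = 3 ⊕ 2 = 1.
A winning move leaves total XOR = 0, i.e. changes one component's Grundy value g to g ⊕ X where X is the current total.
Pile A: need g' = 3⊕1 = 2. Options: 24−1→G=2, 24−5→G=0, 24−7→G=0, 24−8→G=1. Hits: 1.
Pile B: need g' = 2⊕1 = 3. Options: 17−1→G=1, 17−8→G=0. Hits: 0.

1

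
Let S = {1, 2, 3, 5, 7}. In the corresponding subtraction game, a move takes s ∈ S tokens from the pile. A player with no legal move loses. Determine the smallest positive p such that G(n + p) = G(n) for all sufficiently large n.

n :  0  1  2  3  4  5  6  7  8  9 10 11 12 13 14
G :  0  1  2  3  0  1  2  3  0  1  2  3  0  1  2
G(n+4) = G(n) holds for n = 0,…,6 (a full window of length max(S) = 7), so the sequence is purely periodic with period 4.

4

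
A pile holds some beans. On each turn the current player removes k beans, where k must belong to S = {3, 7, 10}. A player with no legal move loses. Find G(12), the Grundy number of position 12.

n :  0  1  2  3  4  5  6  7  8  9 10 11 12
G :  0  0  0  1  1  1  0  2  2  1  3  3  2

2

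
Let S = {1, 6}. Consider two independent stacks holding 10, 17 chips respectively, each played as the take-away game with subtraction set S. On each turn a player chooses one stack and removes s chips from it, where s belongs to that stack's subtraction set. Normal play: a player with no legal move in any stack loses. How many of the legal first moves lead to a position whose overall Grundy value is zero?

All stacks use S = {1, 6}:
n :  0  1  2  3  4  5  6  7  8  9 10 11 12 13 14 15 16 17
G :  0  1  0  1  0  1  2  0  1  0  1  0  1  2  0  1  0  1
Stack A: G(10) = 1.
Stack B: G(17) = 1.
Combined Grundy value = 1 ⊕ 1 = 0.
A winning move leaves total XOR = 0, i.e. changes one component's Grundy value g to g ⊕ X where X is the current total.
Stack A: target g' = 1⊕0 = 1, but every legal move changes the Grundy value (mex property), so 0 moves.
Stack B: target g' = 1⊕0 = 1, but every legal move changes the Grundy value (mex property), so 0 moves.

0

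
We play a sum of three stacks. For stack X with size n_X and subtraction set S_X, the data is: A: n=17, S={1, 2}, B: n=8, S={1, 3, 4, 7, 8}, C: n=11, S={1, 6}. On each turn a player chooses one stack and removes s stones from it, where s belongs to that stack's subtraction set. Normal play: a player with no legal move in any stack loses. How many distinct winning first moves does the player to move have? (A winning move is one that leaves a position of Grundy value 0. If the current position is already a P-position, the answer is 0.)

Stack A, S = {1, 2}:
G(0) = 0
G(1) = mex{0} = 1
G(2) = mex{1,0} = 2
G(3) = mex{2,1} = 0
G(4) = mex{0,2} = 1
G(5) = mex{1,0} = 2
G(6) = mex{2,1} = 0
G(7) = mex{0,2} = 1
G(8) = mex{1,0} = 2
G(9) = mex{2,1} = 0
G(10) = mex{0,2} = 1
G(11) = mex{1,0} = 2
G(12) = mex{2,1} = 0
G(13) = mex{0,2} = 1
G(14) = mex{1,0} = 2
G(15) = mex{2,1} = 0
G(16) = mex{0,2} = 1
G(17) = mex{1,0} = 2
G_A(17) = 2.
Stack B, S = {1, 3, 4, 7, 8}:
G(0) = 0
G(1) = mex{0} = 1
G(2) = mex{1} = 0
G(3) = mex{0,0} = 1
G(4) = mex{1,1,0} = 2
G(5) = mex{2,0,1} = 3
G(6) = mex{3,1,0} = 2
G(7) = mex{2,2,1,0} = 3
G(8) = mex{3,3,2,1,0} = 4
G_B(8) = 4.
Stack C, S = {1, 6}:
G(0) = 0
G(1) = mex{0} = 1
G(2) = mex{1} = 0
G(3) = mex{0} = 1
G(4) = mex{1} = 0
G(5) = mex{0} = 1
G(6) = mex{1,0} = 2
G(7) = mex{2,1} = 0
G(8) = mex{0,0} = 1
G(9) = mex{1,1} = 0
G(10) = mex{0,0} = 1
G(11) = mex{1,1} = 0
G_C(11) = 0.
Combined Grundy value = 2 ⊕ 4 ⊕ 0 = 6.
A winning move leaves total XOR = 0, i.e. changes one component's Grundy value g to g ⊕ X where X is the current total.
Stack A: need g' = 2⊕6 = 4. Options: 17−1→G=1, 17−2→G=0. Hits: 0.
Stack B: need g' = 4⊕6 = 2. Options: 8−1→G=3, 8−3→G=3, 8−4→G=2, 8−7→G=1, 8−8→G=0. Hits: 1.
Stack C: need g' = 0⊕6 = 6. Options: 11−1→G=1, 11−6→G=1. Hits: 0.

1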